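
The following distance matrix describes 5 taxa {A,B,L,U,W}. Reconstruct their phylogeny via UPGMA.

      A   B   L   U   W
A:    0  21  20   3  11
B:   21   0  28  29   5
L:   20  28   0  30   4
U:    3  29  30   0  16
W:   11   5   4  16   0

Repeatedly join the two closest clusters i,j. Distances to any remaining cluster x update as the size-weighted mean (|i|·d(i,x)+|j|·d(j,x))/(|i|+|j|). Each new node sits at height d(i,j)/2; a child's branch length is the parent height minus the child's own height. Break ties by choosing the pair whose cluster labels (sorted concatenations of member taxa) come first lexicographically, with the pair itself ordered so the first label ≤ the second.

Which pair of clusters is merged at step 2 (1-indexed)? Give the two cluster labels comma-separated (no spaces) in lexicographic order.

1. join A+U (d=3) ⇒ AU; edges |A|=3/2, |U|=3/2
  updated: d(AU,B)=25, d(AU,L)=25, d(AU,W)=27/2
2. join L+W (d=4) ⇒ LW; edges |L|=2, |W|=2
  updated: d(AU,LW)=77/4, d(B,LW)=33/2
3. join B+LW (d=33/2) ⇒ BLW; edges |B|=33/4, |LW|=25/4
  updated: d(AU,BLW)=127/6
4. join AU+BLW (d=127/6) ⇒ ABLUW; edges |AU|=109/12, |BLW|=7/3
final tree: ((A:3/2,U:3/2):109/12,(B:33/4,(L:2,W:2):25/4):7/3)
total length: 395/12

L,W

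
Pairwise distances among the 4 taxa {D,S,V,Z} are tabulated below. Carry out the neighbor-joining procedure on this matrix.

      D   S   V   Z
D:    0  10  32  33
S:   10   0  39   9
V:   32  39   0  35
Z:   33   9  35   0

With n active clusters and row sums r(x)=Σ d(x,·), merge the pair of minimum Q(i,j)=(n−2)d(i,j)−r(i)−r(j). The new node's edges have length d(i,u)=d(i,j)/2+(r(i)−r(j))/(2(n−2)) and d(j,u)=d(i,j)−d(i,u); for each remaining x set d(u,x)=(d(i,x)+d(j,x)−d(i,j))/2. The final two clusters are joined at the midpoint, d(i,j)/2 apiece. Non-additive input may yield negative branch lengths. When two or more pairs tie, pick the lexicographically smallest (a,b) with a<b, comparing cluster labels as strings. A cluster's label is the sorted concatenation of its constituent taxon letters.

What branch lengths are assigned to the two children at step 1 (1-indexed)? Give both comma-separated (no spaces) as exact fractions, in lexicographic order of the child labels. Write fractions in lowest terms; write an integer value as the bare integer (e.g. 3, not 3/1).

33/4,95/4

1. join D+V (d=32, Q=-117) ⇒ DV; edges |D|=33/4, |V|=95/4
  updated: d(DV,S)=17/2, d(DV,Z)=18
2. join DV+S (d=17/2, Q=-71/2) ⇒ DSV; edges |DV|=35/4, |S|=-1/4
  updated: d(DSV,Z)=37/4
3. join DSV+Z (d=37/4) ⇒ DSVZ; edges |DSV|=37/8, |Z|=37/8
final tree: (((D:33/4,V:95/4):35/4,S:-1/4):37/8,Z:37/8)
total length: 199/4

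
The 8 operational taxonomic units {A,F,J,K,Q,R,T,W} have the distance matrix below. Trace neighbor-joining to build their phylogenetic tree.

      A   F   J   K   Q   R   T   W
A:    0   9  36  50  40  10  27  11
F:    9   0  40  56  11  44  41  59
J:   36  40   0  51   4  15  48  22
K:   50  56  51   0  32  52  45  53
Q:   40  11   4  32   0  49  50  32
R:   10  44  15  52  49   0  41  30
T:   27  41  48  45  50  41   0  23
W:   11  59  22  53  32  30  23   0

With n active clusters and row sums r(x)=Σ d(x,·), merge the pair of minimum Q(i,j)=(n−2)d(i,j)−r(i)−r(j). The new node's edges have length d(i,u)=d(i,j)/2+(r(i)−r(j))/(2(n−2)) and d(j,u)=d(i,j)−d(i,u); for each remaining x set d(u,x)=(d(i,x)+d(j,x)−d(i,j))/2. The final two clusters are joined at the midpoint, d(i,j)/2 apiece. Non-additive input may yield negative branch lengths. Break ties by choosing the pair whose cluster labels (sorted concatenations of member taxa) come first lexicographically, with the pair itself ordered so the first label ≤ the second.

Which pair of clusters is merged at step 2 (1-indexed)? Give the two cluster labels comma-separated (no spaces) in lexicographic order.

1. join F+Q (d=11, Q=-412) ⇒ FQ; edges |F|=9, |Q|=2
  updated: d(A,FQ)=19, d(FQ,J)=33/2, d(FQ,K)=77/2, d(FQ,R)=41, d(FQ,T)=40, d(FQ,W)=40
2. join J+R (d=15, Q=-605/2) ⇒ JR; edges |J|=149/20, |R|=151/20
  updated: d(A,JR)=31/2, d(FQ,JR)=85/4, d(JR,K)=44, d(JR,T)=37, d(JR,W)=37/2
3. join FQ+K (d=77/2, Q=-941/4) ⇒ FKQ; edges |FQ|=329/32, |K|=903/32
  updated: d(A,FKQ)=61/4, d(FKQ,JR)=107/8, d(FKQ,T)=93/4, d(FKQ,W)=109/4
4. join FKQ+JR (d=107/8, Q=-987/8) ⇒ FJKQR; edges |FKQ|=93/16, |JR|=121/16
  updated: d(A,FJKQR)=139/16, d(FJKQR,T)=375/16, d(FJKQR,W)=259/16
5. join A+FJKQR (d=139/16, Q=-621/8) ⇒ AFJKQR; edges |A|=63/16, |FJKQR|=19/4
  updated: d(AFJKQR,T)=167/8, d(AFJKQR,W)=37/4
6. join AFJKQR+T (d=167/8, Q=-425/8) ⇒ AFJKQRT; edges |AFJKQR|=57/16, |T|=277/16
  updated: d(AFJKQRT,W)=91/16
7. join AFJKQRT+W (d=91/16) ⇒ AFJKQRTW; edges |AFJKQRT|=91/32, |W|=91/32
final tree: (((A:63/16,(((F:9,Q:2):329/32,K:903/32):93/16,(J:149/20,R:151/20):121/16):19/4):57/16,T:277/16):91/32,W:91/32)
total length: 905/8

J,R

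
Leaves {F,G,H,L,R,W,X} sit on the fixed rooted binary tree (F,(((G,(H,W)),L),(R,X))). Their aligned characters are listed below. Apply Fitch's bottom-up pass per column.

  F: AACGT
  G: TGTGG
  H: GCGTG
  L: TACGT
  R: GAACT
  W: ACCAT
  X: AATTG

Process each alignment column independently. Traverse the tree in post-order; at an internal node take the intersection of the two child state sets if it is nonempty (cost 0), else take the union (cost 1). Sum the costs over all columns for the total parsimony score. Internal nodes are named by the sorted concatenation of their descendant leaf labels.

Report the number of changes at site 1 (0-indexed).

site 0, node HW: H={G} ∪ W={A} → {A,G} (+1)
site 0, node GHW: G={T} ∪ HW={A,G} → {A,G,T} (+1)
site 0, node GHLW: GHW={A,G,T} ∩ L={T} → {T} (+0)
site 0, node RX: R={G} ∪ X={A} → {A,G} (+1)
site 0, node GHLRWX: GHLW={T} ∪ RX={A,G} → {A,G,T} (+1)
site 0, node FGHLRWX: F={A} ∩ GHLRWX={A,G,T} → {A} (+0)
site 1, node HW: H={C} ∩ W={C} → {C} (+0)
site 1, node GHW: G={G} ∪ HW={C} → {C,G} (+1)
site 1, node GHLW: GHW={C,G} ∪ L={A} → {A,C,G} (+1)
site 1, node RX: R={A} ∩ X={A} → {A} (+0)
site 1, node GHLRWX: GHLW={A,C,G} ∩ RX={A} → {A} (+0)
site 1, node FGHLRWX: F={A} ∩ GHLRWX={A} → {A} (+0)
site 2, node HW: H={G} ∪ W={C} → {C,G} (+1)
site 2, node GHW: G={T} ∪ HW={C,G} → {C,G,T} (+1)
site 2, node GHLW: GHW={C,G,T} ∩ L={C} → {C} (+0)
site 2, node RX: R={A} ∪ X={T} → {A,T} (+1)
site 2, node GHLRWX: GHLW={C} ∪ RX={A,T} → {A,C,T} (+1)
site 2, node FGHLRWX: F={C} ∩ GHLRWX={A,C,T} → {C} (+0)
site 3, node HW: H={T} ∪ W={A} → {A,T} (+1)
site 3, node GHW: G={G} ∪ HW={A,T} → {A,G,T} (+1)
site 3, node GHLW: GHW={A,G,T} ∩ L={G} → {G} (+0)
site 3, node RX: R={C} ∪ X={T} → {C,T} (+1)
site 3, node GHLRWX: GHLW={G} ∪ RX={C,T} → {C,G,T} (+1)
site 3, node FGHLRWX: F={G} ∩ GHLRWX={C,G,T} → {G} (+0)
site 4, node HW: H={G} ∪ W={T} → {G,T} (+1)
site 4, node GHW: G={G} ∩ HW={G,T} → {G} (+0)
site 4, node GHLW: GHW={G} ∪ L={T} → {G,T} (+1)
site 4, node RX: R={T} ∪ X={G} → {G,T} (+1)
site 4, node GHLRWX: GHLW={G,T} ∩ RX={G,T} → {G,T} (+0)
site 4, node FGHLRWX: F={T} ∩ GHLRWX={G,T} → {T} (+0)
per-site changes: [4, 2, 4, 4, 3]; total = 17

2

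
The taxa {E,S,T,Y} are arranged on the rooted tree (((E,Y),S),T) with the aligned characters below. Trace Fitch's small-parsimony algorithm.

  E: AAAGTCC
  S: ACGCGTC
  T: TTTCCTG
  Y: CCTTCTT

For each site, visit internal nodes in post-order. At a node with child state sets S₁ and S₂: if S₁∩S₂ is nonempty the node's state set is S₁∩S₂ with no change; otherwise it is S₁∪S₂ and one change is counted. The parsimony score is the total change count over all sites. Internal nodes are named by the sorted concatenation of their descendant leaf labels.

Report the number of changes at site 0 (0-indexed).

2

[col 0] EY: children E:{A}, Y:{C} ∪→ {A,C}; cost 1
[col 0] ESY: children EY:{A,C}, S:{A} ∩→ {A}; cost 0
[col 0] ESTY: children ESY:{A}, T:{T} ∪→ {A,T}; cost 1
[col 1] EY: children E:{A}, Y:{C} ∪→ {A,C}; cost 1
[col 1] ESY: children EY:{A,C}, S:{C} ∩→ {C}; cost 0
[col 1] ESTY: children ESY:{C}, T:{T} ∪→ {C,T}; cost 1
[col 2] EY: children E:{A}, Y:{T} ∪→ {A,T}; cost 1
[col 2] ESY: children EY:{A,T}, S:{G} ∪→ {A,G,T}; cost 1
[col 2] ESTY: children ESY:{A,G,T}, T:{T} ∩→ {T}; cost 0
[col 3] EY: children E:{G}, Y:{T} ∪→ {G,T}; cost 1
[col 3] ESY: children EY:{G,T}, S:{C} ∪→ {C,G,T}; cost 1
[col 3] ESTY: children ESY:{C,G,T}, T:{C} ∩→ {C}; cost 0
[col 4] EY: children E:{T}, Y:{C} ∪→ {C,T}; cost 1
[col 4] ESY: children EY:{C,T}, S:{G} ∪→ {C,G,T}; cost 1
[col 4] ESTY: children ESY:{C,G,T}, T:{C} ∩→ {C}; cost 0
[col 5] EY: children E:{C}, Y:{T} ∪→ {C,T}; cost 1
[col 5] ESY: children EY:{C,T}, S:{T} ∩→ {T}; cost 0
[col 5] ESTY: children ESY:{T}, T:{T} ∩→ {T}; cost 0
[col 6] EY: children E:{C}, Y:{T} ∪→ {C,T}; cost 1
[col 6] ESY: children EY:{C,T}, S:{C} ∩→ {C}; cost 0
[col 6] ESTY: children ESY:{C}, T:{G} ∪→ {C,G}; cost 1
per-site changes: [2, 2, 2, 2, 2, 1, 2]; total = 13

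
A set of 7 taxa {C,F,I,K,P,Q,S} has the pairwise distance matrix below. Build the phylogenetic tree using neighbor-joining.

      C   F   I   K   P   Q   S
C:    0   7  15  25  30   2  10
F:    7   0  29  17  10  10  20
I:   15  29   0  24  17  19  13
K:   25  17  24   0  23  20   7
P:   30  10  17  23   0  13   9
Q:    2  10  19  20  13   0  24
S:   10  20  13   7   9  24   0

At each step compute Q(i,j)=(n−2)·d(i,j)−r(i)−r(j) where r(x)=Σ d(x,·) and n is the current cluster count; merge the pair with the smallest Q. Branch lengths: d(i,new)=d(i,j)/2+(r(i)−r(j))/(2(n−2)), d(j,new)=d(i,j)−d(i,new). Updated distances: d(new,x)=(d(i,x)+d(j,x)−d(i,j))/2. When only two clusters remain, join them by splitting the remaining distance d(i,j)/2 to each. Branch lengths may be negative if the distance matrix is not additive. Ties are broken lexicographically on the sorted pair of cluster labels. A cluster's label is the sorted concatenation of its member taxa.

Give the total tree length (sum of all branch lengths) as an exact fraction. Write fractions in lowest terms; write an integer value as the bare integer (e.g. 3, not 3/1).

1. join C+Q (d=2, Q=-167) ⇒ CQ; edges |C|=11/10, |Q|=9/10
  updated: d(CQ,F)=15/2, d(CQ,I)=16, d(CQ,K)=43/2, d(CQ,P)=41/2, d(CQ,S)=16
2. join CQ+F (d=15/2, Q=-135) ⇒ CFQ; edges |CQ|=7/2, |F|=4
  updated: d(CFQ,I)=75/4, d(CFQ,K)=31/2, d(CFQ,P)=23/2, d(CFQ,S)=57/4
3. join K+S (d=7, Q=-367/4) ⇒ KS; edges |K|=63/8, |S|=-7/8
  updated: d(CFQ,KS)=91/8, d(I,KS)=15, d(KS,P)=25/2
4. join CFQ+P (d=23/2, Q=-477/8) ⇒ CFPQ; edges |CFQ|=189/32, |P|=179/32
  updated: d(CFPQ,I)=97/8, d(CFPQ,KS)=99/16
5. join CFPQ+I (d=97/8, Q=-533/16) ⇒ CFIPQ; edges |CFPQ|=53/32, |I|=335/32
  updated: d(CFIPQ,KS)=145/32
6. join CFIPQ+KS (d=145/32) ⇒ CFIKPQS; edges |CFIPQ|=145/64, |KS|=145/64
final tree: (((((C:11/10,Q:9/10):7/2,F:4):189/32,P:179/32):53/32,I:335/32):145/64,(K:63/8,S:-7/8):145/64)
total length: 1429/32

1429/32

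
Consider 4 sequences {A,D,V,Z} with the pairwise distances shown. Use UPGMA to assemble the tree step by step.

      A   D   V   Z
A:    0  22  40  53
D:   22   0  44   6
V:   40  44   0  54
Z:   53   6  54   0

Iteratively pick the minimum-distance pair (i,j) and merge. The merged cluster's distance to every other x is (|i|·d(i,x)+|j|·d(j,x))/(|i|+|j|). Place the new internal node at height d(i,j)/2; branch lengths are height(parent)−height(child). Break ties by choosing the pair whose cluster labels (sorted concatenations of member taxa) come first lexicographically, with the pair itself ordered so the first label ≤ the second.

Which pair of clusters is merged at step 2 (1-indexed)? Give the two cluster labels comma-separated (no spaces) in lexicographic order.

A,DZ

step 1: merge (D,Z) at d=6; branch lengths D→3, Z→3; new cluster DZ
  updated: d(A,DZ)=75/2, d(DZ,V)=49
step 2: merge (A,DZ) at d=75/2; branch lengths A→75/4, DZ→63/4; new cluster ADZ
  updated: d(ADZ,V)=46
step 3: merge (ADZ,V) at d=46; branch lengths ADZ→17/4, V→23; new cluster ADVZ
final tree: ((A:75/4,(D:3,Z:3):63/4):17/4,V:23)
total length: 271/4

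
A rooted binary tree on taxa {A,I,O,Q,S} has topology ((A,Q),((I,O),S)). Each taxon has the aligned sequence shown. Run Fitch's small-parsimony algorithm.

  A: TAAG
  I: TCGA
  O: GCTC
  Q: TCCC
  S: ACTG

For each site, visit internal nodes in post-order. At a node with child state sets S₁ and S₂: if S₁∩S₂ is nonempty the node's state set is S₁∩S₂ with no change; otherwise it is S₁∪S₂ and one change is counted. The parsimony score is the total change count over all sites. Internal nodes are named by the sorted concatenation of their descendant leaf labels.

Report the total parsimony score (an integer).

AQ@0: {T} ∩ {T} = {T} (intersection, +0)
IO@0: {T} ∪ {G} = {G,T} (union, +1)
IOS@0: {G,T} ∪ {A} = {A,G,T} (union, +1)
AIOQS@0: {T} ∩ {A,G,T} = {T} (intersection, +0)
AQ@1: {A} ∪ {C} = {A,C} (union, +1)
IO@1: {C} ∩ {C} = {C} (intersection, +0)
IOS@1: {C} ∩ {C} = {C} (intersection, +0)
AIOQS@1: {A,C} ∩ {C} = {C} (intersection, +0)
AQ@2: {A} ∪ {C} = {A,C} (union, +1)
IO@2: {G} ∪ {T} = {G,T} (union, +1)
IOS@2: {G,T} ∩ {T} = {T} (intersection, +0)
AIOQS@2: {A,C} ∪ {T} = {A,C,T} (union, +1)
AQ@3: {G} ∪ {C} = {C,G} (union, +1)
IO@3: {A} ∪ {C} = {A,C} (union, +1)
IOS@3: {A,C} ∪ {G} = {A,C,G} (union, +1)
AIOQS@3: {C,G} ∩ {A,C,G} = {C,G} (intersection, +0)
per-site changes: [2, 1, 3, 3]; total = 9

9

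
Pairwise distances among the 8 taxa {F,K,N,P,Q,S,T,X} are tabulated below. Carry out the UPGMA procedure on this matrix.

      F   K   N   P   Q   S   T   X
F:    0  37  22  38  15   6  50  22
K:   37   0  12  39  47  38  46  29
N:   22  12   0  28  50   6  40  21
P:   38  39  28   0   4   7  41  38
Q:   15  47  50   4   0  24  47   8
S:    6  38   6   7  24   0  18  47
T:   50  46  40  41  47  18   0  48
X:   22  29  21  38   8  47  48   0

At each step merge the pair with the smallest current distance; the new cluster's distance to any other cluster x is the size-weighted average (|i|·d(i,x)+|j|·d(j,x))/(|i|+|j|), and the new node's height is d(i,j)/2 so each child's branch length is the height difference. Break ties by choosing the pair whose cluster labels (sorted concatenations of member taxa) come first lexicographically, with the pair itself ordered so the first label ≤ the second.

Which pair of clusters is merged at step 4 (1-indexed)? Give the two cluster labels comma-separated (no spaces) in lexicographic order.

FS,PQ

step 1: merge (P,Q) at d=4; branch lengths P→2, Q→2; new cluster PQ
  updated: d(F,PQ)=53/2, d(K,PQ)=43, d(N,PQ)=39, d(PQ,S)=31/2, d(PQ,T)=44, d(PQ,X)=23
step 2: merge (F,S) at d=6; branch lengths F→3, S→3; new cluster FS
  updated: d(FS,K)=75/2, d(FS,N)=14, d(FS,PQ)=21, d(FS,T)=34, d(FS,X)=69/2
step 3: merge (K,N) at d=12; branch lengths K→6, N→6; new cluster KN
  updated: d(FS,KN)=103/4, d(KN,PQ)=41, d(KN,T)=43, d(KN,X)=25
step 4: merge (FS,PQ) at d=21; branch lengths FS→15/2, PQ→17/2; new cluster FPQS
  updated: d(FPQS,KN)=267/8, d(FPQS,T)=39, d(FPQS,X)=115/4
step 5: merge (KN,X) at d=25; branch lengths KN→13/2, X→25/2; new cluster KNX
  updated: d(FPQS,KNX)=191/6, d(KNX,T)=134/3
step 6: merge (FPQS,KNX) at d=191/6; branch lengths FPQS→65/12, KNX→41/12; new cluster FKNPQSX
  updated: d(FKNPQSX,T)=290/7
step 7: merge (FKNPQSX,T) at d=290/7; branch lengths FKNPQSX→403/84, T→145/7; new cluster FKNPQSTX
final tree: ((((F:3,S:3):15/2,(P:2,Q:2):17/2):65/12,((K:6,N:6):13/2,X:25/2):41/12):403/84,T:145/7)
total length: 7673/84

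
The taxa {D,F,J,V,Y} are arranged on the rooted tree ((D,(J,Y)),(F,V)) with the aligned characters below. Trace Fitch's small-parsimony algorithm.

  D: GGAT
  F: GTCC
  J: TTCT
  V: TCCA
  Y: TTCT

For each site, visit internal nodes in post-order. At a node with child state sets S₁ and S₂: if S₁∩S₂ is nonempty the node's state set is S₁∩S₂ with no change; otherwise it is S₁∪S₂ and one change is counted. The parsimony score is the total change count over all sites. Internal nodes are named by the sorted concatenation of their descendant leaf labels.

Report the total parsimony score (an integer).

7

site 0, node JY: J={T} ∩ Y={T} → {T} (+0)
site 0, node DJY: D={G} ∪ JY={T} → {G,T} (+1)
site 0, node FV: F={G} ∪ V={T} → {G,T} (+1)
site 0, node DFJVY: DJY={G,T} ∩ FV={G,T} → {G,T} (+0)
site 1, node JY: J={T} ∩ Y={T} → {T} (+0)
site 1, node DJY: D={G} ∪ JY={T} → {G,T} (+1)
site 1, node FV: F={T} ∪ V={C} → {C,T} (+1)
site 1, node DFJVY: DJY={G,T} ∩ FV={C,T} → {T} (+0)
site 2, node JY: J={C} ∩ Y={C} → {C} (+0)
site 2, node DJY: D={A} ∪ JY={C} → {A,C} (+1)
site 2, node FV: F={C} ∩ V={C} → {C} (+0)
site 2, node DFJVY: DJY={A,C} ∩ FV={C} → {C} (+0)
site 3, node JY: J={T} ∩ Y={T} → {T} (+0)
site 3, node DJY: D={T} ∩ JY={T} → {T} (+0)
site 3, node FV: F={C} ∪ V={A} → {A,C} (+1)
site 3, node DFJVY: DJY={T} ∪ FV={A,C} → {A,C,T} (+1)
per-site changes: [2, 2, 1, 2]; total = 7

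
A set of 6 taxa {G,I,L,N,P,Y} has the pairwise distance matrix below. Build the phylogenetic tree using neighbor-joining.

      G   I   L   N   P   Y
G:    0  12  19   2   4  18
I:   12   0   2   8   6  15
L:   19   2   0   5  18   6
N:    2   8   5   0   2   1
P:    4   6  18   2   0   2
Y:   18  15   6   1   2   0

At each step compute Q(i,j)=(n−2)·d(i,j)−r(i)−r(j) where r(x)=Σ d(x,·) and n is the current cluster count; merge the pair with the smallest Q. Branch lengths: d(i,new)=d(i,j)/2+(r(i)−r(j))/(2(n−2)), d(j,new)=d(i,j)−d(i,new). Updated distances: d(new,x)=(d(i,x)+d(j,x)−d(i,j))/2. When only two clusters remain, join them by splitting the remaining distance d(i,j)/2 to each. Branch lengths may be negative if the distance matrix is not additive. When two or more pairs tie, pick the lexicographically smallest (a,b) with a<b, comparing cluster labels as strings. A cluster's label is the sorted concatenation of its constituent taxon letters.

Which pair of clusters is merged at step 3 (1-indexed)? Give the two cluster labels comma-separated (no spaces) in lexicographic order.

iteration 1: select I,L (d=2, Q=-85); attach at lengths (1/8, 15/8); label the merged cluster IL
  updated: d(G,IL)=29/2, d(IL,N)=11/2, d(IL,P)=11, d(IL,Y)=19/2
iteration 2: select G,P (d=4, Q=-91/2); attach at lengths (21/4, -5/4); label the merged cluster GP
  updated: d(GP,IL)=43/4, d(GP,N)=0, d(GP,Y)=8
iteration 3: select GP,N (d=0, Q=-101/4); attach at lengths (49/16, -49/16); label the merged cluster GNP
  updated: d(GNP,IL)=65/8, d(GNP,Y)=9/2
iteration 4: select GNP,IL (d=65/8, Q=-177/8); attach at lengths (25/16, 105/16); label the merged cluster GILNP
  updated: d(GILNP,Y)=47/16
iteration 5: select GILNP,Y (d=47/16); attach at lengths (47/32, 47/32); label the merged cluster GILNPY
final tree: ((((G:21/4,P:-5/4):49/16,N:-49/16):25/16,(I:1/8,L:15/8):105/16):47/32,Y:47/32)
total length: 273/16

GP,N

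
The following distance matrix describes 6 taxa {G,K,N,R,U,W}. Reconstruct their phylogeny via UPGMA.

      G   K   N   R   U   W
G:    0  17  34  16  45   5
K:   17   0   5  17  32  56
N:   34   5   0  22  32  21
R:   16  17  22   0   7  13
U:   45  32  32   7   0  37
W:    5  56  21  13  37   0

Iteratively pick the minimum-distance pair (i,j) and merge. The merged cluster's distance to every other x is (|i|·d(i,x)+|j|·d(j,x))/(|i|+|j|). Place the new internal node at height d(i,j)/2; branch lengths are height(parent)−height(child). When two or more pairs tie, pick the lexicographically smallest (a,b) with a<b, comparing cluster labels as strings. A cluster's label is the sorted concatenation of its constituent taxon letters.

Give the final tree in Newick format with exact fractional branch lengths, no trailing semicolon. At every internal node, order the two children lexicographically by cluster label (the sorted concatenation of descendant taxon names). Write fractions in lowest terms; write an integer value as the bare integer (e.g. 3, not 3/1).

1. join G+W (d=5) ⇒ GW; edges |G|=5/2, |W|=5/2
  updated: d(GW,K)=73/2, d(GW,N)=55/2, d(GW,R)=29/2, d(GW,U)=41
2. join K+N (d=5) ⇒ KN; edges |K|=5/2, |N|=5/2
  updated: d(GW,KN)=32, d(KN,R)=39/2, d(KN,U)=32
3. join R+U (d=7) ⇒ RU; edges |R|=7/2, |U|=7/2
  updated: d(GW,RU)=111/4, d(KN,RU)=103/4
4. join KN+RU (d=103/4) ⇒ KNRU; edges |KN|=83/8, |RU|=75/8
  updated: d(GW,KNRU)=239/8
5. join GW+KNRU (d=239/8) ⇒ GKNRUW; edges |GW|=199/16, |KNRU|=33/16
final tree: ((G:5/2,W:5/2):199/16,((K:5/2,N:5/2):83/8,(R:7/2,U:7/2):75/8):33/16)
total length: 205/4

((G:5/2,W:5/2):199/16,((K:5/2,N:5/2):83/8,(R:7/2,U:7/2):75/8):33/16)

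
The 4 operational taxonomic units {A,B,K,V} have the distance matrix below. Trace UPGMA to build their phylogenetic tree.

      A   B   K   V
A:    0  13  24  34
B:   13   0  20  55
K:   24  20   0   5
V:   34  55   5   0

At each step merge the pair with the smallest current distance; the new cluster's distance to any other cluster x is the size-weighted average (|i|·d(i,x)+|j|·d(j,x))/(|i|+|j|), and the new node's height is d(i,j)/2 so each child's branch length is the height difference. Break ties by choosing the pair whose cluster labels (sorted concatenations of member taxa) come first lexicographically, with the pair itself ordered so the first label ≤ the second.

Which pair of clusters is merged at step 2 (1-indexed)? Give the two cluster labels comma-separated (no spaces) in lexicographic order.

1. join K+V (d=5) ⇒ KV; edges |K|=5/2, |V|=5/2
  updated: d(A,KV)=29, d(B,KV)=75/2
2. join A+B (d=13) ⇒ AB; edges |A|=13/2, |B|=13/2
  updated: d(AB,KV)=133/4
3. join AB+KV (d=133/4) ⇒ ABKV; edges |AB|=81/8, |KV|=113/8
final tree: ((A:13/2,B:13/2):81/8,(K:5/2,V:5/2):113/8)
total length: 169/4

A,B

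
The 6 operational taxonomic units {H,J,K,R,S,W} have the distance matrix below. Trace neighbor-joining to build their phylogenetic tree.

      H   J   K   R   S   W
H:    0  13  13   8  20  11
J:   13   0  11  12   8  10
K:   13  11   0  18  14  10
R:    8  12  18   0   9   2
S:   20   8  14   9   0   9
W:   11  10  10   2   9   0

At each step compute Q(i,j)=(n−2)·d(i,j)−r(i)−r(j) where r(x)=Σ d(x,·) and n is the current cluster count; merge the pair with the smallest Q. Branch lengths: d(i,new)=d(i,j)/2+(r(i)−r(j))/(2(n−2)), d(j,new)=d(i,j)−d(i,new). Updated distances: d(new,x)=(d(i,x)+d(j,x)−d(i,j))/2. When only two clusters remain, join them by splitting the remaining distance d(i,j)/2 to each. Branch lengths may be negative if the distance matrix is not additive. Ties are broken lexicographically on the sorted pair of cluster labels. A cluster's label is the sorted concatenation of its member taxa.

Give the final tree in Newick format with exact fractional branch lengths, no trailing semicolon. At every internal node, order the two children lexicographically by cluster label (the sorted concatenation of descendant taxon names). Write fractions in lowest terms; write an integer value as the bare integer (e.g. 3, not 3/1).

((((H:27/4,(R:15/8,W:1/8):7/4):19/8,K:51/8):17/8,J:21/8):43/16,S:43/16)

iteration 1: select R,W (d=2, Q=-83); attach at lengths (15/8, 1/8); label the merged cluster RW
  updated: d(H,RW)=17/2, d(J,RW)=10, d(K,RW)=13, d(RW,S)=8
iteration 2: select H,RW (d=17/2, Q=-137/2); attach at lengths (27/4, 7/4); label the merged cluster HRW
  updated: d(HRW,J)=29/4, d(HRW,K)=35/4, d(HRW,S)=39/4
iteration 3: select HRW,K (d=35/4, Q=-42); attach at lengths (19/8, 51/8); label the merged cluster HKRW
  updated: d(HKRW,J)=19/4, d(HKRW,S)=15/2
iteration 4: select HKRW,J (d=19/4, Q=-81/4); attach at lengths (17/8, 21/8); label the merged cluster HJKRW
  updated: d(HJKRW,S)=43/8
iteration 5: select HJKRW,S (d=43/8); attach at lengths (43/16, 43/16); label the merged cluster HJKRSW
final tree: ((((H:27/4,(R:15/8,W:1/8):7/4):19/8,K:51/8):17/8,J:21/8):43/16,S:43/16)
total length: 235/8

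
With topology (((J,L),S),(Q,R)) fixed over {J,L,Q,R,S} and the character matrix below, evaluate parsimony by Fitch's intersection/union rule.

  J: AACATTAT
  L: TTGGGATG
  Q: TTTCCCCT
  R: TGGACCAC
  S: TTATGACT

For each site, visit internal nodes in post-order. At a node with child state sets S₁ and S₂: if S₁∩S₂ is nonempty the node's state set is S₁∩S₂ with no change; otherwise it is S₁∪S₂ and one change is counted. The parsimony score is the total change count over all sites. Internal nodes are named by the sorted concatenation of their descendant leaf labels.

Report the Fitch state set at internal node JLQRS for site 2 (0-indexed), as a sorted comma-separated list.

G

JL@0: {A} ∪ {T} = {A,T} (union, +1)
JLS@0: {A,T} ∩ {T} = {T} (intersection, +0)
QR@0: {T} ∩ {T} = {T} (intersection, +0)
JLQRS@0: {T} ∩ {T} = {T} (intersection, +0)
JL@1: {A} ∪ {T} = {A,T} (union, +1)
JLS@1: {A,T} ∩ {T} = {T} (intersection, +0)
QR@1: {T} ∪ {G} = {G,T} (union, +1)
JLQRS@1: {T} ∩ {G,T} = {T} (intersection, +0)
JL@2: {C} ∪ {G} = {C,G} (union, +1)
JLS@2: {C,G} ∪ {A} = {A,C,G} (union, +1)
QR@2: {T} ∪ {G} = {G,T} (union, +1)
JLQRS@2: {A,C,G} ∩ {G,T} = {G} (intersection, +0)
JL@3: {A} ∪ {G} = {A,G} (union, +1)
JLS@3: {A,G} ∪ {T} = {A,G,T} (union, +1)
QR@3: {C} ∪ {A} = {A,C} (union, +1)
JLQRS@3: {A,G,T} ∩ {A,C} = {A} (intersection, +0)
JL@4: {T} ∪ {G} = {G,T} (union, +1)
JLS@4: {G,T} ∩ {G} = {G} (intersection, +0)
QR@4: {C} ∩ {C} = {C} (intersection, +0)
JLQRS@4: {G} ∪ {C} = {C,G} (union, +1)
JL@5: {T} ∪ {A} = {A,T} (union, +1)
JLS@5: {A,T} ∩ {A} = {A} (intersection, +0)
QR@5: {C} ∩ {C} = {C} (intersection, +0)
JLQRS@5: {A} ∪ {C} = {A,C} (union, +1)
JL@6: {A} ∪ {T} = {A,T} (union, +1)
JLS@6: {A,T} ∪ {C} = {A,C,T} (union, +1)
QR@6: {C} ∪ {A} = {A,C} (union, +1)
JLQRS@6: {A,C,T} ∩ {A,C} = {A,C} (intersection, +0)
JL@7: {T} ∪ {G} = {G,T} (union, +1)
JLS@7: {G,T} ∩ {T} = {T} (intersection, +0)
QR@7: {T} ∪ {C} = {C,T} (union, +1)
JLQRS@7: {T} ∩ {C,T} = {T} (intersection, +0)
per-site changes: [1, 2, 3, 3, 2, 2, 3, 2]; total = 18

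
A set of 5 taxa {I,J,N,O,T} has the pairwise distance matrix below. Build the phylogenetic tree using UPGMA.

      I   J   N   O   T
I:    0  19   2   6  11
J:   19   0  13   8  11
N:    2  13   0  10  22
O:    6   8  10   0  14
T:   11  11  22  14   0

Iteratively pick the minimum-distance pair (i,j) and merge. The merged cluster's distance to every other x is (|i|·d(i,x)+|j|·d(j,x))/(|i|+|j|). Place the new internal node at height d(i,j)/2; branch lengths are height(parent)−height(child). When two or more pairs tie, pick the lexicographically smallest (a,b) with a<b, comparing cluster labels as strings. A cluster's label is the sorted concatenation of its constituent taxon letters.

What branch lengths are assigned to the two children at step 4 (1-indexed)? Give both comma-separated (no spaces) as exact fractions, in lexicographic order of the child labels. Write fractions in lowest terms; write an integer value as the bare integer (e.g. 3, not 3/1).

1. join I+N (d=2) ⇒ IN; edges |I|=1, |N|=1
  updated: d(IN,J)=16, d(IN,O)=8, d(IN,T)=33/2
2. join IN+O (d=8) ⇒ INO; edges |IN|=3, |O|=4
  updated: d(INO,J)=40/3, d(INO,T)=47/3
3. join J+T (d=11) ⇒ JT; edges |J|=11/2, |T|=11/2
  updated: d(INO,JT)=29/2
4. join INO+JT (d=29/2) ⇒ IJNOT; edges |INO|=13/4, |JT|=7/4
final tree: (((I:1,N:1):3,O:4):13/4,(J:11/2,T:11/2):7/4)
total length: 25

13/4,7/4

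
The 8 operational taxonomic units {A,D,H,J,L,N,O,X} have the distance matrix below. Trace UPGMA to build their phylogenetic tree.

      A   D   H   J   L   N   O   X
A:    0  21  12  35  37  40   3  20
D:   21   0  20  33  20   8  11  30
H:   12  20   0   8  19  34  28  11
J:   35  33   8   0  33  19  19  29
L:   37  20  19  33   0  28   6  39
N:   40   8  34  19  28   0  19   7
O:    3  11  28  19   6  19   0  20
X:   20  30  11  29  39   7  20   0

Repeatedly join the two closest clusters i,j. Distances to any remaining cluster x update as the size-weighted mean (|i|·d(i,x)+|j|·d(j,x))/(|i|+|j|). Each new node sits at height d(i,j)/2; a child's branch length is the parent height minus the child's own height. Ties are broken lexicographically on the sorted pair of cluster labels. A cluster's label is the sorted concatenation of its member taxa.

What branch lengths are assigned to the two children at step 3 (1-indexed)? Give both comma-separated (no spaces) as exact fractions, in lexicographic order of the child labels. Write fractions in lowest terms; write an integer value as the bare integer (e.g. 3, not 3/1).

4,4

step 1: merge (A,O) at d=3; branch lengths A→3/2, O→3/2; new cluster AO
  updated: d(AO,D)=16, d(AO,H)=20, d(AO,J)=27, d(AO,L)=43/2, d(AO,N)=59/2, d(AO,X)=20
step 2: merge (N,X) at d=7; branch lengths N→7/2, X→7/2; new cluster NX
  updated: d(AO,NX)=99/4, d(D,NX)=19, d(H,NX)=45/2, d(J,NX)=24, d(L,NX)=67/2
step 3: merge (H,J) at d=8; branch lengths H→4, J→4; new cluster HJ
  updated: d(AO,HJ)=47/2, d(D,HJ)=53/2, d(HJ,L)=26, d(HJ,NX)=93/4
step 4: merge (AO,D) at d=16; branch lengths AO→13/2, D→8; new cluster ADO
  updated: d(ADO,HJ)=49/2, d(ADO,L)=21, d(ADO,NX)=137/6
step 5: merge (ADO,L) at d=21; branch lengths ADO→5/2, L→21/2; new cluster ADLO
  updated: d(ADLO,HJ)=199/8, d(ADLO,NX)=51/2
step 6: merge (HJ,NX) at d=93/4; branch lengths HJ→61/8, NX→65/8; new cluster HJNX
  updated: d(ADLO,HJNX)=403/16
step 7: merge (ADLO,HJNX) at d=403/16; branch lengths ADLO→67/32, HJNX→31/32; new cluster ADHJLNOX
final tree: ((((A:3/2,O:3/2):13/2,D:8):5/2,L:21/2):67/32,((H:4,J:4):61/8,(N:7/2,X:7/2):65/8):31/32)
total length: 1029/16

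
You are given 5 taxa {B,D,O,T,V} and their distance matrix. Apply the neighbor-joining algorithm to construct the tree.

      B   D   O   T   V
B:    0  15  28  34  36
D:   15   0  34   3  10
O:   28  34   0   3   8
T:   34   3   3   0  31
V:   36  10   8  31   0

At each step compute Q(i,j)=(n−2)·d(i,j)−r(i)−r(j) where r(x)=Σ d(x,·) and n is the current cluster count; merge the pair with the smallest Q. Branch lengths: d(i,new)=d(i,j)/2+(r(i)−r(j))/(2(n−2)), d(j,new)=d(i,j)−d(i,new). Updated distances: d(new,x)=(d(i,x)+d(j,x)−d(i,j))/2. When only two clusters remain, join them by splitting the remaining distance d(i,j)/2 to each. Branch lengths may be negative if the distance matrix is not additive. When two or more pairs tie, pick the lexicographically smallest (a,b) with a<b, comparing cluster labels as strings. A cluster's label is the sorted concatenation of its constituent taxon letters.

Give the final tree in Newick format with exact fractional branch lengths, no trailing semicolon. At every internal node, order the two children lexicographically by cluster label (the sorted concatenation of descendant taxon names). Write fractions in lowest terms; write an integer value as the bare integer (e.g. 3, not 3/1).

(((B:137/8,D:-17/8):53/8,(O:11/6,T:7/6):73/8):71/16,V:71/16)

step 1: merge (O,T) at d=3, Q=-135; branch lengths O→11/6, T→7/6; new cluster OT
  updated: d(B,OT)=59/2, d(D,OT)=17, d(OT,V)=18
step 2: merge (B,D) at d=15, Q=-185/2; branch lengths B→137/8, D→-17/8; new cluster BD
  updated: d(BD,OT)=63/4, d(BD,V)=31/2
step 3: merge (BD,OT) at d=63/4, Q=-197/4; branch lengths BD→53/8, OT→73/8; new cluster BDOT
  updated: d(BDOT,V)=71/8
step 4: merge (BDOT,V) at d=71/8; branch lengths BDOT→71/16, V→71/16; new cluster BDOTV
final tree: (((B:137/8,D:-17/8):53/8,(O:11/6,T:7/6):73/8):71/16,V:71/16)
total length: 341/8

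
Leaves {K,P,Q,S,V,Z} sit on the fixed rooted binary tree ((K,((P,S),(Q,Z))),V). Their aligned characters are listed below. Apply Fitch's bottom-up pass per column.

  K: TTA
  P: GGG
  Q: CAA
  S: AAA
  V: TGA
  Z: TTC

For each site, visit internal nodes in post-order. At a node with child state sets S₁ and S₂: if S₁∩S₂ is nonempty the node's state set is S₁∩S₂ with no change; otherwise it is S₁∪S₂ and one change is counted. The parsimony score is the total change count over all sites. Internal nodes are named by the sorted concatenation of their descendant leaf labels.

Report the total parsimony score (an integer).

PS@0: {G} ∪ {A} = {A,G} (union, +1)
QZ@0: {C} ∪ {T} = {C,T} (union, +1)
PQSZ@0: {A,G} ∪ {C,T} = {A,C,G,T} (union, +1)
KPQSZ@0: {T} ∩ {A,C,G,T} = {T} (intersection, +0)
KPQSVZ@0: {T} ∩ {T} = {T} (intersection, +0)
PS@1: {G} ∪ {A} = {A,G} (union, +1)
QZ@1: {A} ∪ {T} = {A,T} (union, +1)
PQSZ@1: {A,G} ∩ {A,T} = {A} (intersection, +0)
KPQSZ@1: {T} ∪ {A} = {A,T} (union, +1)
KPQSVZ@1: {A,T} ∪ {G} = {A,G,T} (union, +1)
PS@2: {G} ∪ {A} = {A,G} (union, +1)
QZ@2: {A} ∪ {C} = {A,C} (union, +1)
PQSZ@2: {A,G} ∩ {A,C} = {A} (intersection, +0)
KPQSZ@2: {A} ∩ {A} = {A} (intersection, +0)
KPQSVZ@2: {A} ∩ {A} = {A} (intersection, +0)
per-site changes: [3, 4, 2]; total = 9

9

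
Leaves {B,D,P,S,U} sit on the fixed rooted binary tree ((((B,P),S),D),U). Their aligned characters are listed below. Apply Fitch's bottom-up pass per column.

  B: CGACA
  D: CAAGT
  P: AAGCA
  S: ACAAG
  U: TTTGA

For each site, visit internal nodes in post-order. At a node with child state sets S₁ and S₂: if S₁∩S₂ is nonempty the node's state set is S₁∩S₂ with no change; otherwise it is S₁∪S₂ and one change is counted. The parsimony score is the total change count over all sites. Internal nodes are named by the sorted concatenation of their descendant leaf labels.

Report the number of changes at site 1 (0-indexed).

3

BP@0: {C} ∪ {A} = {A,C} (union, +1)
BPS@0: {A,C} ∩ {A} = {A} (intersection, +0)
BDPS@0: {A} ∪ {C} = {A,C} (union, +1)
BDPSU@0: {A,C} ∪ {T} = {A,C,T} (union, +1)
BP@1: {G} ∪ {A} = {A,G} (union, +1)
BPS@1: {A,G} ∪ {C} = {A,C,G} (union, +1)
BDPS@1: {A,C,G} ∩ {A} = {A} (intersection, +0)
BDPSU@1: {A} ∪ {T} = {A,T} (union, +1)
BP@2: {A} ∪ {G} = {A,G} (union, +1)
BPS@2: {A,G} ∩ {A} = {A} (intersection, +0)
BDPS@2: {A} ∩ {A} = {A} (intersection, +0)
BDPSU@2: {A} ∪ {T} = {A,T} (union, +1)
BP@3: {C} ∩ {C} = {C} (intersection, +0)
BPS@3: {C} ∪ {A} = {A,C} (union, +1)
BDPS@3: {A,C} ∪ {G} = {A,C,G} (union, +1)
BDPSU@3: {A,C,G} ∩ {G} = {G} (intersection, +0)
BP@4: {A} ∩ {A} = {A} (intersection, +0)
BPS@4: {A} ∪ {G} = {A,G} (union, +1)
BDPS@4: {A,G} ∪ {T} = {A,G,T} (union, +1)
BDPSU@4: {A,G,T} ∩ {A} = {A} (intersection, +0)
per-site changes: [3, 3, 2, 2, 2]; total = 12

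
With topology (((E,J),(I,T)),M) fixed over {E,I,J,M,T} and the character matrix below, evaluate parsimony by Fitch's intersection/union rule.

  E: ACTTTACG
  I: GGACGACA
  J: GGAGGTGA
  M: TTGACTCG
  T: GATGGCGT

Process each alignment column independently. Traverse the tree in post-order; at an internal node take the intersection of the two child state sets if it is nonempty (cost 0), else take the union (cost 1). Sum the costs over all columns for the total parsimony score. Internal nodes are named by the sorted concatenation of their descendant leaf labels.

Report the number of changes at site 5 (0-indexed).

[col 0] EJ: children E:{A}, J:{G} ∪→ {A,G}; cost 1
[col 0] IT: children I:{G}, T:{G} ∩→ {G}; cost 0
[col 0] EIJT: children EJ:{A,G}, IT:{G} ∩→ {G}; cost 0
[col 0] EIJMT: children EIJT:{G}, M:{T} ∪→ {G,T}; cost 1
[col 1] EJ: children E:{C}, J:{G} ∪→ {C,G}; cost 1
[col 1] IT: children I:{G}, T:{A} ∪→ {A,G}; cost 1
[col 1] EIJT: children EJ:{C,G}, IT:{A,G} ∩→ {G}; cost 0
[col 1] EIJMT: children EIJT:{G}, M:{T} ∪→ {G,T}; cost 1
[col 2] EJ: children E:{T}, J:{A} ∪→ {A,T}; cost 1
[col 2] IT: children I:{A}, T:{T} ∪→ {A,T}; cost 1
[col 2] EIJT: children EJ:{A,T}, IT:{A,T} ∩→ {A,T}; cost 0
[col 2] EIJMT: children EIJT:{A,T}, M:{G} ∪→ {A,G,T}; cost 1
[col 3] EJ: children E:{T}, J:{G} ∪→ {G,T}; cost 1
[col 3] IT: children I:{C}, T:{G} ∪→ {C,G}; cost 1
[col 3] EIJT: children EJ:{G,T}, IT:{C,G} ∩→ {G}; cost 0
[col 3] EIJMT: children EIJT:{G}, M:{A} ∪→ {A,G}; cost 1
[col 4] EJ: children E:{T}, J:{G} ∪→ {G,T}; cost 1
[col 4] IT: children I:{G}, T:{G} ∩→ {G}; cost 0
[col 4] EIJT: children EJ:{G,T}, IT:{G} ∩→ {G}; cost 0
[col 4] EIJMT: children EIJT:{G}, M:{C} ∪→ {C,G}; cost 1
[col 5] EJ: children E:{A}, J:{T} ∪→ {A,T}; cost 1
[col 5] IT: children I:{A}, T:{C} ∪→ {A,C}; cost 1
[col 5] EIJT: children EJ:{A,T}, IT:{A,C} ∩→ {A}; cost 0
[col 5] EIJMT: children EIJT:{A}, M:{T} ∪→ {A,T}; cost 1
[col 6] EJ: children E:{C}, J:{G} ∪→ {C,G}; cost 1
[col 6] IT: children I:{C}, T:{G} ∪→ {C,G}; cost 1
[col 6] EIJT: children EJ:{C,G}, IT:{C,G} ∩→ {C,G}; cost 0
[col 6] EIJMT: children EIJT:{C,G}, M:{C} ∩→ {C}; cost 0
[col 7] EJ: children E:{G}, J:{A} ∪→ {A,G}; cost 1
[col 7] IT: children I:{A}, T:{T} ∪→ {A,T}; cost 1
[col 7] EIJT: children EJ:{A,G}, IT:{A,T} ∩→ {A}; cost 0
[col 7] EIJMT: children EIJT:{A}, M:{G} ∪→ {A,G}; cost 1
per-site changes: [2, 3, 3, 3, 2, 3, 2, 3]; total = 21

3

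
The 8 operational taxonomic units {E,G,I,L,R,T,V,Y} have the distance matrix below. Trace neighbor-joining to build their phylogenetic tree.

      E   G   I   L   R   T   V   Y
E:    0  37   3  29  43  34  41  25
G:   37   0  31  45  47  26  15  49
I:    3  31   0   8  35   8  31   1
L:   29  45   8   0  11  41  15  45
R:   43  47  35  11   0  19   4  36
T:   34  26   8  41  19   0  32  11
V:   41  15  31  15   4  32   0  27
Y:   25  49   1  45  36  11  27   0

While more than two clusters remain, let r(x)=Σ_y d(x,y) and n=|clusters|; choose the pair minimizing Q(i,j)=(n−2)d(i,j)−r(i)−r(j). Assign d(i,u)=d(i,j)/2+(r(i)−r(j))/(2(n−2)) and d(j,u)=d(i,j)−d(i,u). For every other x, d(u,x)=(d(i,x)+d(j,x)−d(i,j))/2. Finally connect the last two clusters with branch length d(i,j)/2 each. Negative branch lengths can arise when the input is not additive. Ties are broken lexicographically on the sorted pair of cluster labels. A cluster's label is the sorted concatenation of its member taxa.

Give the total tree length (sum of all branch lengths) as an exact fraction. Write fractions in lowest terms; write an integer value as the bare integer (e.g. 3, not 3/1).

iteration 1: select R,V (d=4, Q=-336); attach at lengths (9/2, -1/2); label the merged cluster RV
  updated: d(E,RV)=40, d(G,RV)=29, d(I,RV)=31, d(L,RV)=11, d(RV,T)=47/2, d(RV,Y)=59/2
iteration 2: select L,RV (d=11, Q=-288); attach at lengths (7, 4); label the merged cluster LRV
  updated: d(E,LRV)=29, d(G,LRV)=63/2, d(I,LRV)=14, d(LRV,T)=107/4, d(LRV,Y)=127/4
iteration 3: select G,LRV (d=63/2, Q=-363/2); attach at lengths (335/16, 169/16); label the merged cluster GLRV
  updated: d(E,GLRV)=69/4, d(GLRV,I)=27/4, d(GLRV,T)=85/8, d(GLRV,Y)=197/8
iteration 4: select T,Y (d=11, Q=-369/4); attach at lengths (35/6, 31/6); label the merged cluster TY
  updated: d(E,TY)=24, d(GLRV,TY)=97/8, d(I,TY)=-1
iteration 5: select E,I (d=3, Q=-47); attach at lengths (83/8, -59/8); label the merged cluster EI
  updated: d(EI,GLRV)=21/2, d(EI,TY)=10
iteration 6: select EI,GLRV (d=21/2, Q=-261/8); attach at lengths (67/16, 101/16); label the merged cluster EGILRV
  updated: d(EGILRV,TY)=93/16
iteration 7: select EGILRV,TY (d=93/16); attach at lengths (93/32, 93/32); label the merged cluster EGILRTVY
final tree: (((E:83/8,I:-59/8):67/16,(G:335/16,(L:7,(R:9/2,V:-1/2):4):169/16):101/16):93/32,(T:35/6,Y:31/6):93/32)
total length: 1229/16

1229/16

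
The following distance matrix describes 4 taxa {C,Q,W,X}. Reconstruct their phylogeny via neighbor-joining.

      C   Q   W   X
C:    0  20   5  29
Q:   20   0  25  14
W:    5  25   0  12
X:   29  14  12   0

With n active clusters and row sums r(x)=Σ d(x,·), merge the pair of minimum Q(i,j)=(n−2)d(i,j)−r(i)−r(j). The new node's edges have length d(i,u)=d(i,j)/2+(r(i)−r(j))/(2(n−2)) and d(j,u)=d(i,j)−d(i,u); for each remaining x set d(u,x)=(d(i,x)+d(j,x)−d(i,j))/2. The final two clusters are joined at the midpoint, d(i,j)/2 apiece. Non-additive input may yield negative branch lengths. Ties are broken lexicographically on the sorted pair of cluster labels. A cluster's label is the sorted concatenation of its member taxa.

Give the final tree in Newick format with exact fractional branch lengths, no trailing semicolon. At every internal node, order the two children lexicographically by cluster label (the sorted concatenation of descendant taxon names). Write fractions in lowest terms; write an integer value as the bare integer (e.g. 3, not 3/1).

1. join C+W (d=5, Q=-86) ⇒ CW; edges |C|=11/2, |W|=-1/2
  updated: d(CW,Q)=20, d(CW,X)=18
2. join CW+Q (d=20, Q=-52) ⇒ CQW; edges |CW|=12, |Q|=8
  updated: d(CQW,X)=6
3. join CQW+X (d=6) ⇒ CQWX; edges |CQW|=3, |X|=3
final tree: (((C:11/2,W:-1/2):12,Q:8):3,X:3)
total length: 31

(((C:11/2,W:-1/2):12,Q:8):3,X:3)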